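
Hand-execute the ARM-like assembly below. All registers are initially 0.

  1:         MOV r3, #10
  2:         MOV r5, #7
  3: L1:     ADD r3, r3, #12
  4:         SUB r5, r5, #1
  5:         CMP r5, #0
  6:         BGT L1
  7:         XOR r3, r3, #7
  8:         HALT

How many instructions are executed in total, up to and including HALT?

32

after MOV r3, #10: r3=10
after MOV r5, #7: r5=7
after ADD r3, r3, #12: r3=10+12=22
after SUB r5, r5, #1: r5=7-1=6
CMP r5, #0  (cmp 6,0)
BGT L1: taken
after ADD r3, r3, #12: r3=22+12=34
after SUB r5, r5, #1: r5=6-1=5
CMP r5, #0  (cmp 5,0)
BGT L1: taken
after ADD r3, r3, #12: r3=34+12=46
after SUB r5, r5, #1: r5=5-1=4
CMP r5, #0  (cmp 4,0)
BGT L1: taken
after ADD r3, r3, #12: r3=46+12=58
after SUB r5, r5, #1: r5=4-1=3
CMP r5, #0  (cmp 3,0)
BGT L1: taken
after ADD r3, r3, #12: r3=58+12=70
after SUB r5, r5, #1: r5=3-1=2
CMP r5, #0  (cmp 2,0)
BGT L1: taken
after ADD r3, r3, #12: r3=70+12=82
after SUB r5, r5, #1: r5=2-1=1
CMP r5, #0  (cmp 1,0)
BGT L1: taken
after ADD r3, r3, #12: r3=82+12=94
after SUB r5, r5, #1: r5=1-1=0
CMP r5, #0  (cmp 0,0)
BGT L1: not taken
after XOR r3, r3, #7: r3=94^7=89
halt.
Total executed instructions: 32.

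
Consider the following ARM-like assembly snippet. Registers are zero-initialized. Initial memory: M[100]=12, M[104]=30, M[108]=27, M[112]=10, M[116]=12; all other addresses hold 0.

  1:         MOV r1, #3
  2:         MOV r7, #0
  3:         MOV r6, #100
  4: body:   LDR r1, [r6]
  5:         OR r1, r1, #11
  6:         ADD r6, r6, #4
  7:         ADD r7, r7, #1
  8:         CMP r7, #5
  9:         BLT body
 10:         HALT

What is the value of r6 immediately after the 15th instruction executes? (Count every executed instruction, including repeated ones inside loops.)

108

after MOV r1, #3: r1=3
after MOV r7, #0: r7=0
after MOV r6, #100: r6=100
after LDR r1, [r6]: r1=M[100]=12
after OR r1, r1, #11: r1=12|11=15
after ADD r6, r6, #4: r6=100+4=104
after ADD r7, r7, #1: r7=0+1=1
CMP r7, #5  (cmp 1,5)
BLT body: taken
after LDR r1, [r6]: r1=M[104]=30
after OR r1, r1, #11: r1=30|11=31
after ADD r6, r6, #4: r6=104+4=108
after ADD r7, r7, #1: r7=1+1=2
CMP r7, #5  (cmp 2,5)
BLT body: taken
After step 15: r6 = 108.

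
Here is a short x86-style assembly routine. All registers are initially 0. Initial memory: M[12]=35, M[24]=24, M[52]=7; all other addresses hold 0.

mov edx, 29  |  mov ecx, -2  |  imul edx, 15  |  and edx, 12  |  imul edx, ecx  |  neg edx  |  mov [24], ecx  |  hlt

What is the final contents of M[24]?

mov edx, 29 → edx=29
mov ecx, -2 → ecx=-2
imul edx, 15 → edx=29*15=435
and edx, 12 → edx=435&12=0
imul edx, ecx → edx=0*(-2)=0
neg edx → edx=-(0)=0
mov [24], ecx → M[24]=-2
halt.

-2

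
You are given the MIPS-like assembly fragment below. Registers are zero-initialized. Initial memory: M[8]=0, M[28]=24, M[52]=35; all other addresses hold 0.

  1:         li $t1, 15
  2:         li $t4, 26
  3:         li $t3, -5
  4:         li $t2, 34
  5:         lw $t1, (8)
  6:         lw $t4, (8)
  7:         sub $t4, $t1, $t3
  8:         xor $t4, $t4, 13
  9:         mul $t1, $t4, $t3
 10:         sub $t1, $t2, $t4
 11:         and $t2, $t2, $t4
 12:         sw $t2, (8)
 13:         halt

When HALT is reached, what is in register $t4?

$t1=15
$t4=26
$t3=-5
$t2=34
$t1=M[8]=0
$t4=M[8]=0
$t4=0-(-5)=5
$t4=5^13=8
$t1=8*(-5)=-40
$t1=34-8=26
$t2=34&8=0
sw $t2, (8) → M[8]=0
halt.

8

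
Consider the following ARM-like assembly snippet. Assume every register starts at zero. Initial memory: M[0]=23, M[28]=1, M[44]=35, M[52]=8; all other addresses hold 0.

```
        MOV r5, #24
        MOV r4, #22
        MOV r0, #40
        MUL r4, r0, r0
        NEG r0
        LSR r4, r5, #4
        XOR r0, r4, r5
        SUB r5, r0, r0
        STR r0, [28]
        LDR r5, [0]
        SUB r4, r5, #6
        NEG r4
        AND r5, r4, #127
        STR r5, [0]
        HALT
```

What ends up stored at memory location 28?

after MOV r5, #24: r5=24
after MOV r4, #22: r4=22
after MOV r0, #40: r0=40
after MUL r4, r0, r0: r4=40*40=1600
after NEG r0: r0=-(40)=-40
after LSR r4, r5, #4: r4=24>>4=1
after XOR r0, r4, r5: r0=1^24=25
after SUB r5, r0, r0: r5=25-25=0
STR r0, [28] → M[28]=25
after LDR r5, [0]: r5=M[0]=23
after SUB r4, r5, #6: r4=23-6=17
after NEG r4: r4=-(17)=-17
after AND r5, r4, #127: r5=(-17)&127=111
STR r5, [0] → M[0]=111
halt.

25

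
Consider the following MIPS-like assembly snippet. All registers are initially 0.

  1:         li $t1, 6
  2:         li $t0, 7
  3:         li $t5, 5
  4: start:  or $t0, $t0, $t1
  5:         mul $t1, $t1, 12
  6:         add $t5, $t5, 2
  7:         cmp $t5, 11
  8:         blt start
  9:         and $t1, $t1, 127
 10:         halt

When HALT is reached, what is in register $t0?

879

after li $t1, 6: $t1=6
after li $t0, 7: $t0=7
after li $t5, 5: $t5=5
after or $t0, $t0, $t1: $t0=7|6=7
after mul $t1, $t1, 12: $t1=6*12=72
after add $t5, $t5, 2: $t5=5+2=7
cmp $t5, 11  (cmp 7,11)
blt start: taken
after or $t0, $t0, $t1: $t0=7|72=79
after mul $t1, $t1, 12: $t1=72*12=864
after add $t5, $t5, 2: $t5=7+2=9
cmp $t5, 11  (cmp 9,11)
blt start: taken
after or $t0, $t0, $t1: $t0=79|864=879
after mul $t1, $t1, 12: $t1=864*12=10368
after add $t5, $t5, 2: $t5=9+2=11
cmp $t5, 11  (cmp 11,11)
blt start: not taken
after and $t1, $t1, 127: $t1=10368&127=0
halt.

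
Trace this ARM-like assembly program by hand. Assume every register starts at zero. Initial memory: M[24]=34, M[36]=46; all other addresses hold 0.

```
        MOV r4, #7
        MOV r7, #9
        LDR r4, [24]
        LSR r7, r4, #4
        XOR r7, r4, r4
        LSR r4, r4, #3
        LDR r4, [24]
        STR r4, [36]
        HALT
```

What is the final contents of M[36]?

r4=7
r7=9
r4=M[24]=34
r7=34>>4=2
r7=34^34=0
r4=34>>3=4
r4=M[24]=34
STR r4, [36] → M[36]=34
halt.

34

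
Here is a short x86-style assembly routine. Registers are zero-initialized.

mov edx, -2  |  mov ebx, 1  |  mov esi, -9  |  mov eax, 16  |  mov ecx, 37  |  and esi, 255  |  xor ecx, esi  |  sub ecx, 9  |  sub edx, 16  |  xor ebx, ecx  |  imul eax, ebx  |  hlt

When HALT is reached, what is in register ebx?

200

after mov edx, -2: edx=-2
after mov ebx, 1: ebx=1
after mov esi, -9: esi=-9
after mov eax, 16: eax=16
after mov ecx, 37: ecx=37
after and esi, 255: esi=(-9)&255=247
after xor ecx, esi: ecx=37^247=210
after sub ecx, 9: ecx=210-9=201
after sub edx, 16: edx=(-2)-16=-18
after xor ebx, ecx: ebx=1^201=200
after imul eax, ebx: eax=16*200=3200
halt.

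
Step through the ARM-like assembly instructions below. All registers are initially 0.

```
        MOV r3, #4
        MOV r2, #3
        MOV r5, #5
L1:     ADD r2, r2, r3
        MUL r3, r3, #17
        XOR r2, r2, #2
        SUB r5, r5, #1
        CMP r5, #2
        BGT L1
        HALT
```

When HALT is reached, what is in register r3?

r3=4
r2=3
r5=5
r2=3+4=7
r3=4*17=68
r2=7^2=5
r5=5-1=4
CMP r5, #2  (cmp 4,2)
BGT L1: taken
r2=5+68=73
r3=68*17=1156
r2=73^2=75
r5=4-1=3
CMP r5, #2  (cmp 3,2)
BGT L1: taken
r2=75+1156=1231
r3=1156*17=19652
r2=1231^2=1229
r5=3-1=2
CMP r5, #2  (cmp 2,2)
BGT L1: not taken
halt.

19652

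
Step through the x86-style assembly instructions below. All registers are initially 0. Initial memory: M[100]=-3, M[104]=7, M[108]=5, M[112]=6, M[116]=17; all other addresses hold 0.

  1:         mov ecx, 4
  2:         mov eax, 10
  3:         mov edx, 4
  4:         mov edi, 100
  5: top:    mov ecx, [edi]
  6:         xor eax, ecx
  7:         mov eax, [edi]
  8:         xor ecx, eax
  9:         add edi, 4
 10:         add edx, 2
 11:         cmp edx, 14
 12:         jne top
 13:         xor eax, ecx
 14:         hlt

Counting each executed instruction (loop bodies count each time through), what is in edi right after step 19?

108

after mov ecx, 4: ecx=4
after mov eax, 10: eax=10
after mov edx, 4: edx=4
after mov edi, 100: edi=100
after mov ecx, [edi]: ecx=M[100]=-3
after xor eax, ecx: eax=10^(-3)=-9
after mov eax, [edi]: eax=M[100]=-3
after xor ecx, eax: ecx=(-3)^(-3)=0
after add edi, 4: edi=100+4=104
after add edx, 2: edx=4+2=6
cmp edx, 14  (cmp 6,14)
jne top: taken
after mov ecx, [edi]: ecx=M[104]=7
after xor eax, ecx: eax=(-3)^7=-6
after mov eax, [edi]: eax=M[104]=7
after xor ecx, eax: ecx=7^7=0
after add edi, 4: edi=104+4=108
after add edx, 2: edx=6+2=8
cmp edx, 14  (cmp 8,14)
After step 19: edi = 108.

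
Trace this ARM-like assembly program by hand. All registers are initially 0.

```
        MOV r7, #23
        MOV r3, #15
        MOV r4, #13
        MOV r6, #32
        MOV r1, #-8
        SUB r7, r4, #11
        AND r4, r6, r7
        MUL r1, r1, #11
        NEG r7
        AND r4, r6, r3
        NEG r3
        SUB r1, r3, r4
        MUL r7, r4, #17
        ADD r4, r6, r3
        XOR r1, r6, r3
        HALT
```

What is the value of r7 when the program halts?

0

MOV r7, #23 → r7=23
MOV r3, #15 → r3=15
MOV r4, #13 → r4=13
MOV r6, #32 → r6=32
MOV r1, #-8 → r1=-8
SUB r7, r4, #11 → r7=13-11=2
AND r4, r6, r7 → r4=32&2=0
MUL r1, r1, #11 → r1=(-8)*11=-88
NEG r7 → r7=-(2)=-2
AND r4, r6, r3 → r4=32&15=0
NEG r3 → r3=-(15)=-15
SUB r1, r3, r4 → r1=(-15)-0=-15
MUL r7, r4, #17 → r7=0*17=0
ADD r4, r6, r3 → r4=32+(-15)=17
XOR r1, r6, r3 → r1=32^(-15)=-47
halt.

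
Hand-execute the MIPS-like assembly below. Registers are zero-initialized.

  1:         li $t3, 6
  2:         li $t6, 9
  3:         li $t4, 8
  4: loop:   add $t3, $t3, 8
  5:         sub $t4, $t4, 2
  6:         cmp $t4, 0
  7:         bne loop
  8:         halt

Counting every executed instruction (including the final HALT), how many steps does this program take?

20

after li $t3, 6: $t3=6
after li $t6, 9: $t6=9
after li $t4, 8: $t4=8
after add $t3, $t3, 8: $t3=6+8=14
after sub $t4, $t4, 2: $t4=8-2=6
cmp $t4, 0  (cmp 6,0)
bne loop: taken
after add $t3, $t3, 8: $t3=14+8=22
after sub $t4, $t4, 2: $t4=6-2=4
cmp $t4, 0  (cmp 4,0)
bne loop: taken
after add $t3, $t3, 8: $t3=22+8=30
after sub $t4, $t4, 2: $t4=4-2=2
cmp $t4, 0  (cmp 2,0)
bne loop: taken
after add $t3, $t3, 8: $t3=30+8=38
after sub $t4, $t4, 2: $t4=2-2=0
cmp $t4, 0  (cmp 0,0)
bne loop: not taken
halt.
Total executed instructions: 20.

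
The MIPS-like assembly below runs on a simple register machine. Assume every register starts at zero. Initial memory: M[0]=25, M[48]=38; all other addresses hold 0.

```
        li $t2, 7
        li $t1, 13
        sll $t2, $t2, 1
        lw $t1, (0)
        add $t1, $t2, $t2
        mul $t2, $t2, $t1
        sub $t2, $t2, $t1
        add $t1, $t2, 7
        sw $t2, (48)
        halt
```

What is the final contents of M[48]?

364

li $t2, 7 → $t2=7
li $t1, 13 → $t1=13
sll $t2, $t2, 1 → $t2=7<<1=14
lw $t1, (0) → $t1=M[0]=25
add $t1, $t2, $t2 → $t1=14+14=28
mul $t2, $t2, $t1 → $t2=14*28=392
sub $t2, $t2, $t1 → $t2=392-28=364
add $t1, $t2, 7 → $t1=364+7=371
sw $t2, (48) → M[48]=364
halt.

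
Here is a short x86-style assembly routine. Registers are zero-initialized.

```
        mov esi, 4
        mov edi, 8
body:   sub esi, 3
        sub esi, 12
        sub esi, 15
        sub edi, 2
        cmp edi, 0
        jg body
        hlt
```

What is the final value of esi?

-116

after mov esi, 4: esi=4
after mov edi, 8: edi=8
after sub esi, 3: esi=4-3=1
after sub esi, 12: esi=1-12=-11
after sub esi, 15: esi=(-11)-15=-26
after sub edi, 2: edi=8-2=6
cmp edi, 0  (cmp 6,0)
jg body: taken
after sub esi, 3: esi=(-26)-3=-29
after sub esi, 12: esi=(-29)-12=-41
after sub esi, 15: esi=(-41)-15=-56
after sub edi, 2: edi=6-2=4
cmp edi, 0  (cmp 4,0)
jg body: taken
after sub esi, 3: esi=(-56)-3=-59
after sub esi, 12: esi=(-59)-12=-71
after sub esi, 15: esi=(-71)-15=-86
after sub edi, 2: edi=4-2=2
cmp edi, 0  (cmp 2,0)
jg body: taken
after sub esi, 3: esi=(-86)-3=-89
after sub esi, 12: esi=(-89)-12=-101
after sub esi, 15: esi=(-101)-15=-116
after sub edi, 2: edi=2-2=0
cmp edi, 0  (cmp 0,0)
jg body: not taken
halt.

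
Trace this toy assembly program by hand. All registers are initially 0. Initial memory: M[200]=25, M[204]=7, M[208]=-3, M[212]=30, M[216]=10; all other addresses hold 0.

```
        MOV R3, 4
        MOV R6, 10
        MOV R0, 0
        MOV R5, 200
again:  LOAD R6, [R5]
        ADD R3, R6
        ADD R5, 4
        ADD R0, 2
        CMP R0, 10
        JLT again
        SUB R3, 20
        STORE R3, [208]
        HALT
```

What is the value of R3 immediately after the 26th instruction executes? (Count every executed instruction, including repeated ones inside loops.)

63

R3=4
R6=10
R0=0
R5=200
R6=M[200]=25
R3=4+25=29
R5=200+4=204
R0=0+2=2
CMP R0, 10  (cmp 2,10)
JLT again: taken
R6=M[204]=7
R3=29+7=36
R5=204+4=208
R0=2+2=4
CMP R0, 10  (cmp 4,10)
JLT again: taken
R6=M[208]=-3
R3=36+(-3)=33
R5=208+4=212
R0=4+2=6
CMP R0, 10  (cmp 6,10)
JLT again: taken
R6=M[212]=30
R3=33+30=63
R5=212+4=216
R0=6+2=8
After step 26: R3 = 63.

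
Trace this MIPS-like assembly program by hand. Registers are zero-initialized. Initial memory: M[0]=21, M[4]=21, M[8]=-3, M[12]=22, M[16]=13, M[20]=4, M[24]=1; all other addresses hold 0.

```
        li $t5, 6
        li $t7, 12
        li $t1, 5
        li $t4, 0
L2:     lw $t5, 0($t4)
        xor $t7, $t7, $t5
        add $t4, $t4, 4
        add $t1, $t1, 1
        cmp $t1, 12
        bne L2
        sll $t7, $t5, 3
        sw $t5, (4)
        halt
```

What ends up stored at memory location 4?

after li $t5, 6: $t5=6
after li $t7, 12: $t7=12
after li $t1, 5: $t1=5
after li $t4, 0: $t4=0
after lw $t5, 0($t4): $t5=M[0]=21
after xor $t7, $t7, $t5: $t7=12^21=25
after add $t4, $t4, 4: $t4=0+4=4
after add $t1, $t1, 1: $t1=5+1=6
cmp $t1, 12  (cmp 6,12)
bne L2: taken
after lw $t5, 0($t4): $t5=M[4]=21
after xor $t7, $t7, $t5: $t7=25^21=12
after add $t4, $t4, 4: $t4=4+4=8
after add $t1, $t1, 1: $t1=6+1=7
cmp $t1, 12  (cmp 7,12)
bne L2: taken
after lw $t5, 0($t4): $t5=M[8]=-3
after xor $t7, $t7, $t5: $t7=12^(-3)=-15
after add $t4, $t4, 4: $t4=8+4=12
after add $t1, $t1, 1: $t1=7+1=8
cmp $t1, 12  (cmp 8,12)
bne L2: taken
after lw $t5, 0($t4): $t5=M[12]=22
after xor $t7, $t7, $t5: $t7=(-15)^22=-25
after add $t4, $t4, 4: $t4=12+4=16
after add $t1, $t1, 1: $t1=8+1=9
cmp $t1, 12  (cmp 9,12)
bne L2: taken
after lw $t5, 0($t4): $t5=M[16]=13
after xor $t7, $t7, $t5: $t7=(-25)^13=-22
after add $t4, $t4, 4: $t4=16+4=20
after add $t1, $t1, 1: $t1=9+1=10
cmp $t1, 12  (cmp 10,12)
bne L2: taken
after lw $t5, 0($t4): $t5=M[20]=4
after xor $t7, $t7, $t5: $t7=(-22)^4=-18
after add $t4, $t4, 4: $t4=20+4=24
after add $t1, $t1, 1: $t1=10+1=11
cmp $t1, 12  (cmp 11,12)
bne L2: taken
after lw $t5, 0($t4): $t5=M[24]=1
after xor $t7, $t7, $t5: $t7=(-18)^1=-17
after add $t4, $t4, 4: $t4=24+4=28
after add $t1, $t1, 1: $t1=11+1=12
cmp $t1, 12  (cmp 12,12)
bne L2: not taken
after sll $t7, $t5, 3: $t7=1<<3=8
sw $t5, (4) → M[4]=1
halt.

1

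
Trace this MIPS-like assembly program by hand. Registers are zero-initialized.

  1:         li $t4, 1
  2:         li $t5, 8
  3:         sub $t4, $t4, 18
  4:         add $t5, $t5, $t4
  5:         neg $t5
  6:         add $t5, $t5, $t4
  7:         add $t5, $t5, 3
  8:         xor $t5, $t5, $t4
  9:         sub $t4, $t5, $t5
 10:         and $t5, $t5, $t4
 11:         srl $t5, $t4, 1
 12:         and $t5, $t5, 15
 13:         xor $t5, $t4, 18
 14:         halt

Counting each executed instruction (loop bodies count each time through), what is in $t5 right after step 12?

0

li $t4, 1 → $t4=1
li $t5, 8 → $t5=8
sub $t4, $t4, 18 → $t4=1-18=-17
add $t5, $t5, $t4 → $t5=8+(-17)=-9
neg $t5 → $t5=-(-9)=9
add $t5, $t5, $t4 → $t5=9+(-17)=-8
add $t5, $t5, 3 → $t5=(-8)+3=-5
xor $t5, $t5, $t4 → $t5=(-5)^(-17)=20
sub $t4, $t5, $t5 → $t4=20-20=0
and $t5, $t5, $t4 → $t5=20&0=0
srl $t5, $t4, 1 → $t5=0>>1=0
and $t5, $t5, 15 → $t5=0&15=0
After step 12: $t5 = 0.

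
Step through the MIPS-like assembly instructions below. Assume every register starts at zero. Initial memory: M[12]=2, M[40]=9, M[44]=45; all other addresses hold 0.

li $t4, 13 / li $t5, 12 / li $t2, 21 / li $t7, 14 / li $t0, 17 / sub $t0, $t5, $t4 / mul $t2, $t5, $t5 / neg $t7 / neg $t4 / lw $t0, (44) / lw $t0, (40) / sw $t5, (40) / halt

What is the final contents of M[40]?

12

$t4=13
$t5=12
$t2=21
$t7=14
$t0=17
$t0=12-13=-1
$t2=12*12=144
$t7=-(14)=-14
$t4=-(13)=-13
$t0=M[44]=45
$t0=M[40]=9
sw $t5, (40) → M[40]=12
halt.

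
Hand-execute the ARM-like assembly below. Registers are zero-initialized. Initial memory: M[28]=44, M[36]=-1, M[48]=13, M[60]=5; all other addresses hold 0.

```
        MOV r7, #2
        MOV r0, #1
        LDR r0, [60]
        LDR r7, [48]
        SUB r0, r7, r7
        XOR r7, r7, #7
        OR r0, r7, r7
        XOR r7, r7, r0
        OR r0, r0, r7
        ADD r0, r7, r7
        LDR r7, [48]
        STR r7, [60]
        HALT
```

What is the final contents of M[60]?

13

MOV r7, #2 → r7=2
MOV r0, #1 → r0=1
LDR r0, [60] → r0=M[60]=5
LDR r7, [48] → r7=M[48]=13
SUB r0, r7, r7 → r0=13-13=0
XOR r7, r7, #7 → r7=13^7=10
OR r0, r7, r7 → r0=10|10=10
XOR r7, r7, r0 → r7=10^10=0
OR r0, r0, r7 → r0=10|0=10
ADD r0, r7, r7 → r0=0+0=0
LDR r7, [48] → r7=M[48]=13
STR r7, [60] → M[60]=13
halt.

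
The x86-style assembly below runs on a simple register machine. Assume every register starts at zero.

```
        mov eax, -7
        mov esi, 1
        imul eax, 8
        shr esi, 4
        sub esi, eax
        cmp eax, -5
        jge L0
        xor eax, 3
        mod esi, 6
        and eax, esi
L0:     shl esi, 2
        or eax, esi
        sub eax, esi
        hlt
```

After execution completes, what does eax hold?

2

eax=-7
esi=1
eax=(-7)*8=-56
esi=1>>4=0
esi=0-(-56)=56
cmp eax, -5  (cmp -56,-5)
jge L0: not taken
eax=(-56)^3=-53
esi=56%6=2
eax=(-53)&2=2
esi=2<<2=8
eax=2|8=10
eax=10-8=2
halt.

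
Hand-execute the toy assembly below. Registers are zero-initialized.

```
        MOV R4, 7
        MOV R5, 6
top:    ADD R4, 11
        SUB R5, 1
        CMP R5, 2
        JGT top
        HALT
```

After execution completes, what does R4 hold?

R4=7
R5=6
R4=7+11=18
R5=6-1=5
CMP R5, 2  (cmp 5,2)
JGT top: taken
R4=18+11=29
R5=5-1=4
CMP R5, 2  (cmp 4,2)
JGT top: taken
R4=29+11=40
R5=4-1=3
CMP R5, 2  (cmp 3,2)
JGT top: taken
R4=40+11=51
R5=3-1=2
CMP R5, 2  (cmp 2,2)
JGT top: not taken
halt.

51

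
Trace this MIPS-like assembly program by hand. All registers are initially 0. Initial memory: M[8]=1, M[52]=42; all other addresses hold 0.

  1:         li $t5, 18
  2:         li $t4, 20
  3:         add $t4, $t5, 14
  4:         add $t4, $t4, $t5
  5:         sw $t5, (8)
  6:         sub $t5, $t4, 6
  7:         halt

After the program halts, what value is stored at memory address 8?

after li $t5, 18: $t5=18
after li $t4, 20: $t4=20
after add $t4, $t5, 14: $t4=18+14=32
after add $t4, $t4, $t5: $t4=32+18=50
sw $t5, (8) → M[8]=18
after sub $t5, $t4, 6: $t5=50-6=44
halt.

18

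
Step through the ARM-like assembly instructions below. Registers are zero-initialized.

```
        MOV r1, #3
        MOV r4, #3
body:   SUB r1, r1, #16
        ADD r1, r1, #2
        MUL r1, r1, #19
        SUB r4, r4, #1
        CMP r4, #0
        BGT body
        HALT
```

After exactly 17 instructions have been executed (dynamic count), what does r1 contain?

after MOV r1, #3: r1=3
after MOV r4, #3: r4=3
after SUB r1, r1, #16: r1=3-16=-13
after ADD r1, r1, #2: r1=(-13)+2=-11
after MUL r1, r1, #19: r1=(-11)*19=-209
after SUB r4, r4, #1: r4=3-1=2
CMP r4, #0  (cmp 2,0)
BGT body: taken
after SUB r1, r1, #16: r1=(-209)-16=-225
after ADD r1, r1, #2: r1=(-225)+2=-223
after MUL r1, r1, #19: r1=(-223)*19=-4237
after SUB r4, r4, #1: r4=2-1=1
CMP r4, #0  (cmp 1,0)
BGT body: taken
after SUB r1, r1, #16: r1=(-4237)-16=-4253
after ADD r1, r1, #2: r1=(-4253)+2=-4251
after MUL r1, r1, #19: r1=(-4251)*19=-80769
After step 17: r1 = -80769.

-80769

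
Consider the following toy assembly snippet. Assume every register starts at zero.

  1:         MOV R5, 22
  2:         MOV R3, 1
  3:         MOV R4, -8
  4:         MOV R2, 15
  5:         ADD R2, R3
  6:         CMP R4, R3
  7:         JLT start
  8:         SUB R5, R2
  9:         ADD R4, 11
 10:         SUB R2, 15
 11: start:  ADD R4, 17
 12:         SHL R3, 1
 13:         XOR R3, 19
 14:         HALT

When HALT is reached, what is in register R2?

16

MOV R5, 22 → R5=22
MOV R3, 1 → R3=1
MOV R4, -8 → R4=-8
MOV R2, 15 → R2=15
ADD R2, R3 → R2=15+1=16
CMP R4, R3  (cmp -8,1)
JLT start: taken
ADD R4, 17 → R4=(-8)+17=9
SHL R3, 1 → R3=1<<1=2
XOR R3, 19 → R3=2^19=17
halt.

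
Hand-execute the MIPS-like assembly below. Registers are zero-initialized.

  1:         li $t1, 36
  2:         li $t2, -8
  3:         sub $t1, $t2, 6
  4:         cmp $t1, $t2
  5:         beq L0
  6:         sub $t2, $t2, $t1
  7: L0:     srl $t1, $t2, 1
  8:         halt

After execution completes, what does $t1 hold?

3

after li $t1, 36: $t1=36
after li $t2, -8: $t2=-8
after sub $t1, $t2, 6: $t1=(-8)-6=-14
cmp $t1, $t2  (cmp -14,-8)
beq L0: not taken
after sub $t2, $t2, $t1: $t2=(-8)-(-14)=6
after srl $t1, $t2, 1: $t1=6>>1=3
halt.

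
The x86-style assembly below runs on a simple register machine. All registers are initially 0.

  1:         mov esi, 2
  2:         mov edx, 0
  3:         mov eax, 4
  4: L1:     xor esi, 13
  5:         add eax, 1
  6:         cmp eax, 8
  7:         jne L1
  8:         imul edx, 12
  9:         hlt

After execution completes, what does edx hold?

0

mov esi, 2 → esi=2
mov edx, 0 → edx=0
mov eax, 4 → eax=4
xor esi, 13 → esi=2^13=15
add eax, 1 → eax=4+1=5
cmp eax, 8  (cmp 5,8)
jne L1: taken
xor esi, 13 → esi=15^13=2
add eax, 1 → eax=5+1=6
cmp eax, 8  (cmp 6,8)
jne L1: taken
xor esi, 13 → esi=2^13=15
add eax, 1 → eax=6+1=7
cmp eax, 8  (cmp 7,8)
jne L1: taken
xor esi, 13 → esi=15^13=2
add eax, 1 → eax=7+1=8
cmp eax, 8  (cmp 8,8)
jne L1: not taken
imul edx, 12 → edx=0*12=0
halt.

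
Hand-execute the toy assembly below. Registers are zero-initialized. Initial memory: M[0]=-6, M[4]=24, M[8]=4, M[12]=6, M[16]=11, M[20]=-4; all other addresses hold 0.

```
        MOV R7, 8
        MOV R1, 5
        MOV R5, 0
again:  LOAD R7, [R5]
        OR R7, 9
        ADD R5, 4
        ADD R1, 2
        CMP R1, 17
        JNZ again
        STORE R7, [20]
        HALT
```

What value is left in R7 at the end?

R7=8
R1=5
R5=0
R7=M[0]=-6
R7=(-6)|9=-5
R5=0+4=4
R1=5+2=7
CMP R1, 17  (cmp 7,17)
JNZ again: taken
R7=M[4]=24
R7=24|9=25
R5=4+4=8
R1=7+2=9
CMP R1, 17  (cmp 9,17)
JNZ again: taken
R7=M[8]=4
R7=4|9=13
R5=8+4=12
R1=9+2=11
CMP R1, 17  (cmp 11,17)
JNZ again: taken
R7=M[12]=6
R7=6|9=15
R5=12+4=16
R1=11+2=13
CMP R1, 17  (cmp 13,17)
JNZ again: taken
R7=M[16]=11
R7=11|9=11
R5=16+4=20
R1=13+2=15
CMP R1, 17  (cmp 15,17)
JNZ again: taken
R7=M[20]=-4
R7=(-4)|9=-3
R5=20+4=24
R1=15+2=17
CMP R1, 17  (cmp 17,17)
JNZ again: not taken
STORE R7, [20] → M[20]=-3
halt.

-3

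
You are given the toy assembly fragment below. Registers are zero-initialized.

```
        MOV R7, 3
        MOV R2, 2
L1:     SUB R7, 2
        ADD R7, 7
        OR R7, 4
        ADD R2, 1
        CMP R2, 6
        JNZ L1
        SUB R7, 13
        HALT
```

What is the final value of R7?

R7=3
R2=2
R7=3-2=1
R7=1+7=8
R7=8|4=12
R2=2+1=3
CMP R2, 6  (cmp 3,6)
JNZ L1: taken
R7=12-2=10
R7=10+7=17
R7=17|4=21
R2=3+1=4
CMP R2, 6  (cmp 4,6)
JNZ L1: taken
R7=21-2=19
R7=19+7=26
R7=26|4=30
R2=4+1=5
CMP R2, 6  (cmp 5,6)
JNZ L1: taken
R7=30-2=28
R7=28+7=35
R7=35|4=39
R2=5+1=6
CMP R2, 6  (cmp 6,6)
JNZ L1: not taken
R7=39-13=26
halt.

26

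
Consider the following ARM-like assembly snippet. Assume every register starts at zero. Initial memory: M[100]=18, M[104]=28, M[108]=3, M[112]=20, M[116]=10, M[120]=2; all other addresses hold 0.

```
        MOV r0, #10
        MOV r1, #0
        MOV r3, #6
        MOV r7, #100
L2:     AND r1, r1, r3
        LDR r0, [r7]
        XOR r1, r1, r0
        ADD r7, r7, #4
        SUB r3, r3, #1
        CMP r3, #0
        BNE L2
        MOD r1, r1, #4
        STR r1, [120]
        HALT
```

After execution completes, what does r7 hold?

124

after MOV r0, #10: r0=10
after MOV r1, #0: r1=0
after MOV r3, #6: r3=6
after MOV r7, #100: r7=100
after AND r1, r1, r3: r1=0&6=0
after LDR r0, [r7]: r0=M[100]=18
after XOR r1, r1, r0: r1=0^18=18
after ADD r7, r7, #4: r7=100+4=104
after SUB r3, r3, #1: r3=6-1=5
CMP r3, #0  (cmp 5,0)
BNE L2: taken
after AND r1, r1, r3: r1=18&5=0
after LDR r0, [r7]: r0=M[104]=28
after XOR r1, r1, r0: r1=0^28=28
after ADD r7, r7, #4: r7=104+4=108
after SUB r3, r3, #1: r3=5-1=4
CMP r3, #0  (cmp 4,0)
BNE L2: taken
after AND r1, r1, r3: r1=28&4=4
after LDR r0, [r7]: r0=M[108]=3
after XOR r1, r1, r0: r1=4^3=7
after ADD r7, r7, #4: r7=108+4=112
after SUB r3, r3, #1: r3=4-1=3
CMP r3, #0  (cmp 3,0)
BNE L2: taken
after AND r1, r1, r3: r1=7&3=3
after LDR r0, [r7]: r0=M[112]=20
after XOR r1, r1, r0: r1=3^20=23
after ADD r7, r7, #4: r7=112+4=116
after SUB r3, r3, #1: r3=3-1=2
CMP r3, #0  (cmp 2,0)
BNE L2: taken
after AND r1, r1, r3: r1=23&2=2
after LDR r0, [r7]: r0=M[116]=10
after XOR r1, r1, r0: r1=2^10=8
after ADD r7, r7, #4: r7=116+4=120
after SUB r3, r3, #1: r3=2-1=1
CMP r3, #0  (cmp 1,0)
BNE L2: taken
after AND r1, r1, r3: r1=8&1=0
after LDR r0, [r7]: r0=M[120]=2
after XOR r1, r1, r0: r1=0^2=2
after ADD r7, r7, #4: r7=120+4=124
after SUB r3, r3, #1: r3=1-1=0
CMP r3, #0  (cmp 0,0)
BNE L2: not taken
after MOD r1, r1, #4: r1=2%4=2
STR r1, [120] → M[120]=2
halt.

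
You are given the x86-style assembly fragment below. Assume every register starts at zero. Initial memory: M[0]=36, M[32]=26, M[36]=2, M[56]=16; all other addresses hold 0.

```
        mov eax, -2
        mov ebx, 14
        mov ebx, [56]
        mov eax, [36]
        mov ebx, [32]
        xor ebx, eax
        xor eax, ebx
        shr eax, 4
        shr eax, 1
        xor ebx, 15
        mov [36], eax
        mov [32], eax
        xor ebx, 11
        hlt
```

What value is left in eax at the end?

after mov eax, -2: eax=-2
after mov ebx, 14: ebx=14
after mov ebx, [56]: ebx=M[56]=16
after mov eax, [36]: eax=M[36]=2
after mov ebx, [32]: ebx=M[32]=26
after xor ebx, eax: ebx=26^2=24
after xor eax, ebx: eax=2^24=26
after shr eax, 4: eax=26>>4=1
after shr eax, 1: eax=1>>1=0
after xor ebx, 15: ebx=24^15=23
mov [36], eax → M[36]=0
mov [32], eax → M[32]=0
after xor ebx, 11: ebx=23^11=28
halt.

0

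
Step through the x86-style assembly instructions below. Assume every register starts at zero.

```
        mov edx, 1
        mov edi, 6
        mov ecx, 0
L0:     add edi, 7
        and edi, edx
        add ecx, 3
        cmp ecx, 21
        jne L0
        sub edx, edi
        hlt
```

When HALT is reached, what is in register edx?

0

edx=1
edi=6
ecx=0
edi=6+7=13
edi=13&1=1
ecx=0+3=3
cmp ecx, 21  (cmp 3,21)
jne L0: taken
edi=1+7=8
edi=8&1=0
ecx=3+3=6
cmp ecx, 21  (cmp 6,21)
jne L0: taken
edi=0+7=7
edi=7&1=1
ecx=6+3=9
cmp ecx, 21  (cmp 9,21)
jne L0: taken
edi=1+7=8
edi=8&1=0
ecx=9+3=12
cmp ecx, 21  (cmp 12,21)
jne L0: taken
edi=0+7=7
edi=7&1=1
ecx=12+3=15
cmp ecx, 21  (cmp 15,21)
jne L0: taken
edi=1+7=8
edi=8&1=0
ecx=15+3=18
cmp ecx, 21  (cmp 18,21)
jne L0: taken
edi=0+7=7
edi=7&1=1
ecx=18+3=21
cmp ecx, 21  (cmp 21,21)
jne L0: not taken
edx=1-1=0
halt.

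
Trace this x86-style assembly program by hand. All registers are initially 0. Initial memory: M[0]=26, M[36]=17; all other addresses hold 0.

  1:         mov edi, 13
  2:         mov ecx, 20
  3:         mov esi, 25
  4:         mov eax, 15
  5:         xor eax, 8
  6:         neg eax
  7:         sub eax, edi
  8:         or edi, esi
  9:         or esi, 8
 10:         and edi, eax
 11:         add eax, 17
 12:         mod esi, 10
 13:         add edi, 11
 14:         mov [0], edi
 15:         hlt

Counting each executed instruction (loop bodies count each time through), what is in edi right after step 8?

after mov edi, 13: edi=13
after mov ecx, 20: ecx=20
after mov esi, 25: esi=25
after mov eax, 15: eax=15
after xor eax, 8: eax=15^8=7
after neg eax: eax=-(7)=-7
after sub eax, edi: eax=(-7)-13=-20
after or edi, esi: edi=13|25=29
After step 8: edi = 29.

29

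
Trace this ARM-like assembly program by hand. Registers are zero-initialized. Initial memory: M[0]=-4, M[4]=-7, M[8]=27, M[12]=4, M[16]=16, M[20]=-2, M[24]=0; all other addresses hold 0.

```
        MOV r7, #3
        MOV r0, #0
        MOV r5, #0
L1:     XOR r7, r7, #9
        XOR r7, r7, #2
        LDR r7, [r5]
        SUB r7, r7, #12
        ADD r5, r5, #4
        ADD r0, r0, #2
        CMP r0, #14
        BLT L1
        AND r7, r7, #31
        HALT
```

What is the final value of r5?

after MOV r7, #3: r7=3
after MOV r0, #0: r0=0
after MOV r5, #0: r5=0
after XOR r7, r7, #9: r7=3^9=10
after XOR r7, r7, #2: r7=10^2=8
after LDR r7, [r5]: r7=M[0]=-4
after SUB r7, r7, #12: r7=(-4)-12=-16
after ADD r5, r5, #4: r5=0+4=4
after ADD r0, r0, #2: r0=0+2=2
CMP r0, #14  (cmp 2,14)
BLT L1: taken
after XOR r7, r7, #9: r7=(-16)^9=-7
after XOR r7, r7, #2: r7=(-7)^2=-5
after LDR r7, [r5]: r7=M[4]=-7
after SUB r7, r7, #12: r7=(-7)-12=-19
after ADD r5, r5, #4: r5=4+4=8
after ADD r0, r0, #2: r0=2+2=4
CMP r0, #14  (cmp 4,14)
BLT L1: taken
after XOR r7, r7, #9: r7=(-19)^9=-28
after XOR r7, r7, #2: r7=(-28)^2=-26
after LDR r7, [r5]: r7=M[8]=27
after SUB r7, r7, #12: r7=27-12=15
after ADD r5, r5, #4: r5=8+4=12
after ADD r0, r0, #2: r0=4+2=6
CMP r0, #14  (cmp 6,14)
BLT L1: taken
after XOR r7, r7, #9: r7=15^9=6
after XOR r7, r7, #2: r7=6^2=4
after LDR r7, [r5]: r7=M[12]=4
after SUB r7, r7, #12: r7=4-12=-8
after ADD r5, r5, #4: r5=12+4=16
after ADD r0, r0, #2: r0=6+2=8
CMP r0, #14  (cmp 8,14)
BLT L1: taken
after XOR r7, r7, #9: r7=(-8)^9=-15
after XOR r7, r7, #2: r7=(-15)^2=-13
after LDR r7, [r5]: r7=M[16]=16
after SUB r7, r7, #12: r7=16-12=4
after ADD r5, r5, #4: r5=16+4=20
after ADD r0, r0, #2: r0=8+2=10
CMP r0, #14  (cmp 10,14)
BLT L1: taken
after XOR r7, r7, #9: r7=4^9=13
after XOR r7, r7, #2: r7=13^2=15
after LDR r7, [r5]: r7=M[20]=-2
after SUB r7, r7, #12: r7=(-2)-12=-14
after ADD r5, r5, #4: r5=20+4=24
after ADD r0, r0, #2: r0=10+2=12
CMP r0, #14  (cmp 12,14)
BLT L1: taken
after XOR r7, r7, #9: r7=(-14)^9=-5
after XOR r7, r7, #2: r7=(-5)^2=-7
after LDR r7, [r5]: r7=M[24]=0
after SUB r7, r7, #12: r7=0-12=-12
after ADD r5, r5, #4: r5=24+4=28
after ADD r0, r0, #2: r0=12+2=14
CMP r0, #14  (cmp 14,14)
BLT L1: not taken
after AND r7, r7, #31: r7=(-12)&31=20
halt.

28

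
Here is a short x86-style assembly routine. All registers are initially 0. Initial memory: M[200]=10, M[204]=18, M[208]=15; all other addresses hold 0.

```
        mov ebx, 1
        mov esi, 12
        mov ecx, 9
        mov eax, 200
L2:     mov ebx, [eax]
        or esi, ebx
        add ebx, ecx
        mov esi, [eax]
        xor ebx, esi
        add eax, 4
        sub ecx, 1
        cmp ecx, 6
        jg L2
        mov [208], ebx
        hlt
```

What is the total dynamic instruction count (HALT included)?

33

mov ebx, 1 → ebx=1
mov esi, 12 → esi=12
mov ecx, 9 → ecx=9
mov eax, 200 → eax=200
mov ebx, [eax] → ebx=M[200]=10
or esi, ebx → esi=12|10=14
add ebx, ecx → ebx=10+9=19
mov esi, [eax] → esi=M[200]=10
xor ebx, esi → ebx=19^10=25
add eax, 4 → eax=200+4=204
sub ecx, 1 → ecx=9-1=8
cmp ecx, 6  (cmp 8,6)
jg L2: taken
mov ebx, [eax] → ebx=M[204]=18
or esi, ebx → esi=10|18=26
add ebx, ecx → ebx=18+8=26
mov esi, [eax] → esi=M[204]=18
xor ebx, esi → ebx=26^18=8
add eax, 4 → eax=204+4=208
sub ecx, 1 → ecx=8-1=7
cmp ecx, 6  (cmp 7,6)
jg L2: taken
mov ebx, [eax] → ebx=M[208]=15
or esi, ebx → esi=18|15=31
add ebx, ecx → ebx=15+7=22
mov esi, [eax] → esi=M[208]=15
xor ebx, esi → ebx=22^15=25
add eax, 4 → eax=208+4=212
sub ecx, 1 → ecx=7-1=6
cmp ecx, 6  (cmp 6,6)
jg L2: not taken
mov [208], ebx → M[208]=25
halt.
Total executed instructions: 33.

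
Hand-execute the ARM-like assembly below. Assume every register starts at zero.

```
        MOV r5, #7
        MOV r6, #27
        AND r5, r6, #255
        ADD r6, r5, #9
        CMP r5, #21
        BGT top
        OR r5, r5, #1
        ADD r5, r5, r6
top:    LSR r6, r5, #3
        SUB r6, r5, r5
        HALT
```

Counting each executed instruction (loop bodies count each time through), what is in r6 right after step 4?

r5=7
r6=27
r5=27&255=27
r6=27+9=36
After step 4: r6 = 36.

36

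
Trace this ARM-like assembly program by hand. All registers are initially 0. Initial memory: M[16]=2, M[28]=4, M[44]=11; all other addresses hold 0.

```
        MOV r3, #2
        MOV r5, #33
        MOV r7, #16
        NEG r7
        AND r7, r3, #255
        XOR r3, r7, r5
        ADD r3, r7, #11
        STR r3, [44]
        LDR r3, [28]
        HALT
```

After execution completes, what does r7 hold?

2

r3=2
r5=33
r7=16
r7=-(16)=-16
r7=2&255=2
r3=2^33=35
r3=2+11=13
STR r3, [44] → M[44]=13
r3=M[28]=4
halt.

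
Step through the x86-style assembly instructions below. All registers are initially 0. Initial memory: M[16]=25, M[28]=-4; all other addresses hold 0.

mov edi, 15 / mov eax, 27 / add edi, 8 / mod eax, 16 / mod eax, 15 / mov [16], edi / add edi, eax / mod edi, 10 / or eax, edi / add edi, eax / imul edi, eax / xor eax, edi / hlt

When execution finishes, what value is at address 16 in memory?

after mov edi, 15: edi=15
after mov eax, 27: eax=27
after add edi, 8: edi=15+8=23
after mod eax, 16: eax=27%16=11
after mod eax, 15: eax=11%15=11
mov [16], edi → M[16]=23
after add edi, eax: edi=23+11=34
after mod edi, 10: edi=34%10=4
after or eax, edi: eax=11|4=15
after add edi, eax: edi=4+15=19
after imul edi, eax: edi=19*15=285
after xor eax, edi: eax=15^285=274
halt.

23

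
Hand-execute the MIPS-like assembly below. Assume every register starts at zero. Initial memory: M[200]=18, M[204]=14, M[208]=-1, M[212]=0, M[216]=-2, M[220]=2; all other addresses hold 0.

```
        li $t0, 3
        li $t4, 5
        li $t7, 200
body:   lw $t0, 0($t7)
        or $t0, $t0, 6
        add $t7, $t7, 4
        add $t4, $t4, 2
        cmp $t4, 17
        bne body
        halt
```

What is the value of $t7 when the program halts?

224

after li $t0, 3: $t0=3
after li $t4, 5: $t4=5
after li $t7, 200: $t7=200
after lw $t0, 0($t7): $t0=M[200]=18
after or $t0, $t0, 6: $t0=18|6=22
after add $t7, $t7, 4: $t7=200+4=204
after add $t4, $t4, 2: $t4=5+2=7
cmp $t4, 17  (cmp 7,17)
bne body: taken
after lw $t0, 0($t7): $t0=M[204]=14
after or $t0, $t0, 6: $t0=14|6=14
after add $t7, $t7, 4: $t7=204+4=208
after add $t4, $t4, 2: $t4=7+2=9
cmp $t4, 17  (cmp 9,17)
bne body: taken
after lw $t0, 0($t7): $t0=M[208]=-1
after or $t0, $t0, 6: $t0=(-1)|6=-1
after add $t7, $t7, 4: $t7=208+4=212
after add $t4, $t4, 2: $t4=9+2=11
cmp $t4, 17  (cmp 11,17)
bne body: taken
after lw $t0, 0($t7): $t0=M[212]=0
after or $t0, $t0, 6: $t0=0|6=6
after add $t7, $t7, 4: $t7=212+4=216
after add $t4, $t4, 2: $t4=11+2=13
cmp $t4, 17  (cmp 13,17)
bne body: taken
after lw $t0, 0($t7): $t0=M[216]=-2
after or $t0, $t0, 6: $t0=(-2)|6=-2
after add $t7, $t7, 4: $t7=216+4=220
after add $t4, $t4, 2: $t4=13+2=15
cmp $t4, 17  (cmp 15,17)
bne body: taken
after lw $t0, 0($t7): $t0=M[220]=2
after or $t0, $t0, 6: $t0=2|6=6
after add $t7, $t7, 4: $t7=220+4=224
after add $t4, $t4, 2: $t4=15+2=17
cmp $t4, 17  (cmp 17,17)
bne body: not taken
halt.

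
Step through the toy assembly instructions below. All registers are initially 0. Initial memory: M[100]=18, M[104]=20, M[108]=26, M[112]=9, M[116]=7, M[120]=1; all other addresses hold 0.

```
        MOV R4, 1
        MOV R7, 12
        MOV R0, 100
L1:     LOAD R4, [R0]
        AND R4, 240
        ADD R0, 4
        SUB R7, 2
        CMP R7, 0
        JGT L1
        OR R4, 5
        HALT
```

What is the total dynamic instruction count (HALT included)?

after MOV R4, 1: R4=1
after MOV R7, 12: R7=12
after MOV R0, 100: R0=100
after LOAD R4, [R0]: R4=M[100]=18
after AND R4, 240: R4=18&240=16
after ADD R0, 4: R0=100+4=104
after SUB R7, 2: R7=12-2=10
CMP R7, 0  (cmp 10,0)
JGT L1: taken
after LOAD R4, [R0]: R4=M[104]=20
after AND R4, 240: R4=20&240=16
after ADD R0, 4: R0=104+4=108
after SUB R7, 2: R7=10-2=8
CMP R7, 0  (cmp 8,0)
JGT L1: taken
after LOAD R4, [R0]: R4=M[108]=26
after AND R4, 240: R4=26&240=16
after ADD R0, 4: R0=108+4=112
after SUB R7, 2: R7=8-2=6
CMP R7, 0  (cmp 6,0)
JGT L1: taken
after LOAD R4, [R0]: R4=M[112]=9
after AND R4, 240: R4=9&240=0
after ADD R0, 4: R0=112+4=116
after SUB R7, 2: R7=6-2=4
CMP R7, 0  (cmp 4,0)
JGT L1: taken
after LOAD R4, [R0]: R4=M[116]=7
after AND R4, 240: R4=7&240=0
after ADD R0, 4: R0=116+4=120
after SUB R7, 2: R7=4-2=2
CMP R7, 0  (cmp 2,0)
JGT L1: taken
after LOAD R4, [R0]: R4=M[120]=1
after AND R4, 240: R4=1&240=0
after ADD R0, 4: R0=120+4=124
after SUB R7, 2: R7=2-2=0
CMP R7, 0  (cmp 0,0)
JGT L1: not taken
after OR R4, 5: R4=0|5=5
halt.
Total executed instructions: 41.

41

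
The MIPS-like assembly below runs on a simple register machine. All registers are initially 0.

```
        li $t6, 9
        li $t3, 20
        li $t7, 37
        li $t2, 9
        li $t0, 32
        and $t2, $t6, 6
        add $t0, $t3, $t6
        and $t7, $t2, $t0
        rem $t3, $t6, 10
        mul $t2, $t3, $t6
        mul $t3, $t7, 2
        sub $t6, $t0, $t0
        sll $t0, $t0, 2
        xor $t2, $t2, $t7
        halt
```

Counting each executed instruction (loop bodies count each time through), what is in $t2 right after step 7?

li $t6, 9 → $t6=9
li $t3, 20 → $t3=20
li $t7, 37 → $t7=37
li $t2, 9 → $t2=9
li $t0, 32 → $t0=32
and $t2, $t6, 6 → $t2=9&6=0
add $t0, $t3, $t6 → $t0=20+9=29
After step 7: $t2 = 0.

0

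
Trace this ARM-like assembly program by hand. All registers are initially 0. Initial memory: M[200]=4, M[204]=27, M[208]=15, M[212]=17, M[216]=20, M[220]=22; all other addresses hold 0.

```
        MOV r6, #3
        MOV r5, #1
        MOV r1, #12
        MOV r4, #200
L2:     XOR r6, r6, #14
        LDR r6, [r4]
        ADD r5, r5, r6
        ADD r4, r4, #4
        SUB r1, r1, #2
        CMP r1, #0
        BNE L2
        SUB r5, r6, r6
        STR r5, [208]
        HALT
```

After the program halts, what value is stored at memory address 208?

0

MOV r6, #3 → r6=3
MOV r5, #1 → r5=1
MOV r1, #12 → r1=12
MOV r4, #200 → r4=200
XOR r6, r6, #14 → r6=3^14=13
LDR r6, [r4] → r6=M[200]=4
ADD r5, r5, r6 → r5=1+4=5
ADD r4, r4, #4 → r4=200+4=204
SUB r1, r1, #2 → r1=12-2=10
CMP r1, #0  (cmp 10,0)
BNE L2: taken
XOR r6, r6, #14 → r6=4^14=10
LDR r6, [r4] → r6=M[204]=27
ADD r5, r5, r6 → r5=5+27=32
ADD r4, r4, #4 → r4=204+4=208
SUB r1, r1, #2 → r1=10-2=8
CMP r1, #0  (cmp 8,0)
BNE L2: taken
XOR r6, r6, #14 → r6=27^14=21
LDR r6, [r4] → r6=M[208]=15
ADD r5, r5, r6 → r5=32+15=47
ADD r4, r4, #4 → r4=208+4=212
SUB r1, r1, #2 → r1=8-2=6
CMP r1, #0  (cmp 6,0)
BNE L2: taken
XOR r6, r6, #14 → r6=15^14=1
LDR r6, [r4] → r6=M[212]=17
ADD r5, r5, r6 → r5=47+17=64
ADD r4, r4, #4 → r4=212+4=216
SUB r1, r1, #2 → r1=6-2=4
CMP r1, #0  (cmp 4,0)
BNE L2: taken
XOR r6, r6, #14 → r6=17^14=31
LDR r6, [r4] → r6=M[216]=20
ADD r5, r5, r6 → r5=64+20=84
ADD r4, r4, #4 → r4=216+4=220
SUB r1, r1, #2 → r1=4-2=2
CMP r1, #0  (cmp 2,0)
BNE L2: taken
XOR r6, r6, #14 → r6=20^14=26
LDR r6, [r4] → r6=M[220]=22
ADD r5, r5, r6 → r5=84+22=106
ADD r4, r4, #4 → r4=220+4=224
SUB r1, r1, #2 → r1=2-2=0
CMP r1, #0  (cmp 0,0)
BNE L2: not taken
SUB r5, r6, r6 → r5=22-22=0
STR r5, [208] → M[208]=0
halt.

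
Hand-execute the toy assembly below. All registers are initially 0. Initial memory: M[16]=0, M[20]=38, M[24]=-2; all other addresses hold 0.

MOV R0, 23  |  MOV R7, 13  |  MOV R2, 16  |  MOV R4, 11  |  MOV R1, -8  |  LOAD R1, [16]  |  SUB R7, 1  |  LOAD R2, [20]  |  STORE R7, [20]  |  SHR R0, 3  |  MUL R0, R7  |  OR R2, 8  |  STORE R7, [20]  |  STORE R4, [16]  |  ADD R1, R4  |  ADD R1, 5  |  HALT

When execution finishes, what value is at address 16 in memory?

R0=23
R7=13
R2=16
R4=11
R1=-8
R1=M[16]=0
R7=13-1=12
R2=M[20]=38
STORE R7, [20] → M[20]=12
R0=23>>3=2
R0=2*12=24
R2=38|8=46
STORE R7, [20] → M[20]=12
STORE R4, [16] → M[16]=11
R1=0+11=11
R1=11+5=16
halt.

11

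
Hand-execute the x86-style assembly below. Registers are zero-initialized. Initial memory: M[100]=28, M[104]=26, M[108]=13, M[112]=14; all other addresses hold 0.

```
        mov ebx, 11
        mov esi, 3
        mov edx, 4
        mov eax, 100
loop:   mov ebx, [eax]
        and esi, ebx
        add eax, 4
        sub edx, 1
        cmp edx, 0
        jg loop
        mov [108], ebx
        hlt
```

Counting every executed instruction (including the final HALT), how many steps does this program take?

ebx=11
esi=3
edx=4
eax=100
ebx=M[100]=28
esi=3&28=0
eax=100+4=104
edx=4-1=3
cmp edx, 0  (cmp 3,0)
jg loop: taken
ebx=M[104]=26
esi=0&26=0
eax=104+4=108
edx=3-1=2
cmp edx, 0  (cmp 2,0)
jg loop: taken
ebx=M[108]=13
esi=0&13=0
eax=108+4=112
edx=2-1=1
cmp edx, 0  (cmp 1,0)
jg loop: taken
ebx=M[112]=14
esi=0&14=0
eax=112+4=116
edx=1-1=0
cmp edx, 0  (cmp 0,0)
jg loop: not taken
mov [108], ebx → M[108]=14
halt.
Total executed instructions: 30.

30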